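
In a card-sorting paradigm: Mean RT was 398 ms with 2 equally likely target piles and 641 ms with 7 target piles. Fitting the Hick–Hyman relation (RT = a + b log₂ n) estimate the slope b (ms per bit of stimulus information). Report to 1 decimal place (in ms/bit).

134.5 ms/bit

b = (RT₂ − RT₁)/(log₂ n₂ − log₂ n₁) = (641 − 398)/(2.8074 − 1) = 134.451 ms/bit.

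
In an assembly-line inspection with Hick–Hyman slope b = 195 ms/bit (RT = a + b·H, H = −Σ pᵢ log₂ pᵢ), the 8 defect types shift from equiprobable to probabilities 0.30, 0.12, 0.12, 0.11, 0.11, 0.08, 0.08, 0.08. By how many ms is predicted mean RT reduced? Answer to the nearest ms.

33 ms

Equiprobable entropy H₀ = log₂ 8 = 3.0000 bits.
Skewed entropy H = −Σ pᵢ log₂ pᵢ = 2.8303 bits.
ΔRT = b·(H₀ − H) = 195 × 0.1697 = 33.09 ms.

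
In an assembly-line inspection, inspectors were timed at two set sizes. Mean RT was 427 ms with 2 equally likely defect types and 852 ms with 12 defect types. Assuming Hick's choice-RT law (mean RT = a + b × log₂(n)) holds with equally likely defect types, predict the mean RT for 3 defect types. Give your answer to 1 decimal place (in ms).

523.2 ms

Fit slope and intercept:
  b = (852 − 427) / (log₂ 12 − log₂ 2) = 425 / (3.5850 − 1) = 164.412 ms/bit
  a = 427 − 164.412 × 1 = 262.588 ms
Then RT(3) = 262.588 + 164.412 × log₂ 3 = 262.588 + 164.412 × 1.5850 ≈ 523.175 ms.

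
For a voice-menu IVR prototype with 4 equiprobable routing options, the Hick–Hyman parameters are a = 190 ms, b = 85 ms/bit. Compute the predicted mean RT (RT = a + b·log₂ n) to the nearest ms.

log₂(4) = 2 bits, so RT = 190 + 85 × 2 ≈ 360.000 ms.

360 ms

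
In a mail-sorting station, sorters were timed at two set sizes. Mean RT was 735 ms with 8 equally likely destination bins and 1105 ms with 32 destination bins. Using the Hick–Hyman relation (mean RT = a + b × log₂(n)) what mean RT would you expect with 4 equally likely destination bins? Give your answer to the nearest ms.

550 ms

Solve the two-equation system in a and b:
  b = (1105 − 735) / (log₂ 32 − log₂ 8) = 370 / (5 − 3) = 185 ms/bit
  a = 735 − 185 × 3 = 180 ms
Then RT(4) = 180 + 185 × log₂ 4 = 180 + 185 × 2 ≈ 550.000 ms.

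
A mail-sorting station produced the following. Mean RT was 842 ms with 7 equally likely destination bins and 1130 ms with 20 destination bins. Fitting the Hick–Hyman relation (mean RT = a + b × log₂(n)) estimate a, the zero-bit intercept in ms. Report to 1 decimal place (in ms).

308.2 ms

b = (RT₂ − RT₁)/(log₂ n₂ − log₂ n₁) = (1130 − 842)/(4.3219 − 2.8074) = 190.153 ms/bit.
Intercept: a = 842 − 190.153·log₂(7) = 308.174 ms.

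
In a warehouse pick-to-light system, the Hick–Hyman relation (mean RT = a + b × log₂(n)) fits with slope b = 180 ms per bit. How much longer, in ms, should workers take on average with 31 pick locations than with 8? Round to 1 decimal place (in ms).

351.8 ms

ΔRT = (a + b log₂ n₂) − (a + b log₂ n₁) = b·(log₂ n₂ − log₂ n₁).
log₂(31) − log₂(8) = 4.9542 − 3 = 1.9542.
ΔRT = 180 × 1.9542 = 351.755 ms.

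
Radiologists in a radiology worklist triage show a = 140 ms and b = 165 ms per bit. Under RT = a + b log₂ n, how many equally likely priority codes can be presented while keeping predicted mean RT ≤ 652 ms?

8

Set 140 + 165·log₂ n ≤ 652 → log₂ n ≤ (652 − 140)/165 = 3.1030.
So n ≤ 2^3.1030 = 8.592; the largest integer n is 8.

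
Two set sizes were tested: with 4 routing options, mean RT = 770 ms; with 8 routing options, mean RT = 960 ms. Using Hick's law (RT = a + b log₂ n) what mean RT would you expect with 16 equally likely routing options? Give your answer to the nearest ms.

Fit slope and intercept:
  b = (960 − 770) / (log₂ 8 − log₂ 4) = 190 / (3 − 2) = 190 ms/bit
  a = 770 − 190 × 2 = 390 ms
Then RT(16) = 390 + 190 × log₂ 16 = 390 + 190 × 4 ≈ 1150.000 ms.

1150 ms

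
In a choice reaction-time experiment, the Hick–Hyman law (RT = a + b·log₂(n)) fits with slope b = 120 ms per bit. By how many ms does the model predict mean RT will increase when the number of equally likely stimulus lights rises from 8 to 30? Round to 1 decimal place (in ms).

228.8 ms

The intercept a cancels: ΔRT = b·(log₂ n₂ − log₂ n₁) = b·log₂(n₂/n₁).
log₂(30) − log₂(8) = 4.9069 − 3 = 1.9069.
ΔRT = 120 × 1.9069 = 228.827 ms.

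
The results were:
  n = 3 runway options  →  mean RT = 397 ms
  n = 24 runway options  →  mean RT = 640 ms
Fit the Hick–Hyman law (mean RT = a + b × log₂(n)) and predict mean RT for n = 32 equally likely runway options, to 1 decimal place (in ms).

673.6 ms

With log₂ n on the abscissa the relation is linear; from the two conditions:
  b = (640 − 397) / (log₂ 24 − log₂ 3) = 243 / (4.5850 − 1.5850) = 81.000 ms/bit
  a = 397 − 81.000 × 1.5850 = 268.618 ms
Then RT(32) = 268.618 + 81.000 × log₂ 32 = 268.618 + 81.000 × 5 ≈ 673.618 ms.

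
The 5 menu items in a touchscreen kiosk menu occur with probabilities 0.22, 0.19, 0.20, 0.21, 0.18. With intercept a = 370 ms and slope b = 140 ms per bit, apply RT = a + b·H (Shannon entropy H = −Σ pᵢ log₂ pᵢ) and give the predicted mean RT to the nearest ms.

695 ms

Entropy contributions −pᵢ log₂ pᵢ: 0.4806, 0.4552, 0.4644, 0.4728, 0.4453; sum H = 2.3183 bits.
RT = a + bH = 370 + 140·2.3183 = 694.56 ms.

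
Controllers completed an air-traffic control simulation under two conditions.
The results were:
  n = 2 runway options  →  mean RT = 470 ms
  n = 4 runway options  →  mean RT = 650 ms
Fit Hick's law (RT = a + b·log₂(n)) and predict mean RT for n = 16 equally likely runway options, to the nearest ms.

1010 ms

RT is linear in log₂ n, so two points fix the line:
  b = (650 − 470) / (log₂ 4 − log₂ 2) = 180 / (2 − 1) = 180 ms/bit
  a = 470 − 180 × 1 = 290 ms
Then RT(16) = 290 + 180 × log₂ 16 = 290 + 180 × 4 ≈ 1010.000 ms.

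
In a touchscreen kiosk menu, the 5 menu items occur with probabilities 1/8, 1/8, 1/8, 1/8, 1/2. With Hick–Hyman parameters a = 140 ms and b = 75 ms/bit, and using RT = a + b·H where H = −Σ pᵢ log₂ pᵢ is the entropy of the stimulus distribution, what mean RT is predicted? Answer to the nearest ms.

Each term −pᵢ log₂ pᵢ: 0.125·3 + 0.125·3 + 0.125·3 + 0.125·3 + 0.5·1; summed, H = 2.000 bits.
Mean RT = a + bH = 140 + 75·2.000 = 290.00 ms.

290 ms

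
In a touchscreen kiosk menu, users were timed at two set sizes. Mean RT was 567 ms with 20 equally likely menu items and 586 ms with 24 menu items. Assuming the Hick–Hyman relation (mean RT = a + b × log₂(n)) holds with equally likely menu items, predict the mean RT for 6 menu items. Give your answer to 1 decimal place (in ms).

With log₂ n on the abscissa the relation is linear; from the two conditions:
  b = (586 − 567) / (log₂ 24 − log₂ 20) = 19 / (4.5850 − 4.3219) = 72.234 ms/bit
  a = 567 − 72.234 × 4.3219 = 254.810 ms
Then RT(6) = 254.810 + 72.234 × log₂ 6 = 254.810 + 72.234 × 2.5850 ≈ 441.532 ms.

441.5 ms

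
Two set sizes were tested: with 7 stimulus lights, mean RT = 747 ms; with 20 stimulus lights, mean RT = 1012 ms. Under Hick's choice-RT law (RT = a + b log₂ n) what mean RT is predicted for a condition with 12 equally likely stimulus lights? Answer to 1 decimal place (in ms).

883.1 ms

Solve the two-equation system in a and b:
  b = (1012 − 747) / (log₂ 20 − log₂ 7) = 265 / (4.3219 − 2.8074) = 174.967 ms/bit
  a = 747 − 174.967 × 2.8074 = 255.806 ms
Then RT(12) = 255.806 + 174.967 × log₂ 12 = 255.806 + 174.967 × 3.5850 ≈ 883.055 ms.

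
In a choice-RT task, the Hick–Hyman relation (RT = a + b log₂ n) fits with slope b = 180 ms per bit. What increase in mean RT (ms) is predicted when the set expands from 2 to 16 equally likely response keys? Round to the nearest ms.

Only the slope matters, since a is common to both: ΔRT = b·log₂(n₂/n₁).
log₂(16) − log₂(2) = log₂(16/2) = log₂(8) = 3.
ΔRT = 180 × 3.0000 = 540.000 ms.

540 ms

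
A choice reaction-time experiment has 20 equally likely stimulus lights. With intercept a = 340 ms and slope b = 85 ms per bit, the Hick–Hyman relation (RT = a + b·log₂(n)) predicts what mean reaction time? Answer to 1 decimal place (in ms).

log₂(20) = 4.3219 bits, so RT = 340 + 85 × 4.3219 ≈ 707.364 ms.

707.4 ms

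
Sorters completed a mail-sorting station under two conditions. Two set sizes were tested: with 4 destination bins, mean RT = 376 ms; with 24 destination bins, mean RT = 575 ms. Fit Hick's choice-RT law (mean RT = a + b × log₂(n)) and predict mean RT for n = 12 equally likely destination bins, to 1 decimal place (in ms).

498.0 ms

Solve the two-equation system in a and b:
  b = (575 − 376) / (log₂ 24 − log₂ 4) = 199 / (4.5850 − 2) = 76.984 ms/bit
  a = 376 − 76.984 × 2 = 222.033 ms
Then RT(12) = 222.033 + 76.984 × log₂ 12 = 222.033 + 76.984 × 3.5850 ≈ 498.016 ms.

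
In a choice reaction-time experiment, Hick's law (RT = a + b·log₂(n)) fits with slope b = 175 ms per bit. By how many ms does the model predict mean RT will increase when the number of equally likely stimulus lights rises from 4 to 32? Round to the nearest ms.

Only the slope matters, since a is common to both: ΔRT = b·log₂(n₂/n₁).
log₂(32) − log₂(4) = log₂(32/4) = log₂(8) = 3.
ΔRT = 175 × 3.0000 = 525.000 ms.

525 ms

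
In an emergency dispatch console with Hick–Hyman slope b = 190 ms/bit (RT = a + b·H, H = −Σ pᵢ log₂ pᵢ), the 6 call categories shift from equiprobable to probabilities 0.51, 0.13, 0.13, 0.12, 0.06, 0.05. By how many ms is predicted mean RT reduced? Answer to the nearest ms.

Equiprobable entropy H₀ = log₂ 6 = 2.5850 bits.
Skewed entropy H = −Σ pᵢ log₂ pᵢ = 2.0874 bits.
ΔRT = b·(H₀ − H) = 190 × 0.4975 = 94.53 ms.

95 ms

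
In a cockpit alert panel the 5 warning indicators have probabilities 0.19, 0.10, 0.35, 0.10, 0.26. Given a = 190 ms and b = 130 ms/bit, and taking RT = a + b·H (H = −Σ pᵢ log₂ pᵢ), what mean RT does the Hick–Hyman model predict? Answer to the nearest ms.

H = 0.19·log₂(1/0.19) + 0.10·log₂(1/0.10) + 0.35·log₂(1/0.35) + 0.10·log₂(1/0.10) + 0.26·log₂(1/0.26) = 2.1550 bits.
RT = 190 + 130 × 2.1550 = 470.15 ms.

470 ms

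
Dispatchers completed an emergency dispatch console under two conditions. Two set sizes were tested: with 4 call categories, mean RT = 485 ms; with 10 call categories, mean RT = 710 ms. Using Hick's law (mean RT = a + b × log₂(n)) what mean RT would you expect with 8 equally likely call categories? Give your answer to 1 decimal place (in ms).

With log₂ n on the abscissa the relation is linear; from the two conditions:
  b = (710 − 485) / (log₂ 10 − log₂ 4) = 225 / (3.3219 − 2) = 170.206 ms/bit
  a = 485 − 170.206 × 2 = 144.588 ms
Then RT(8) = 144.588 + 170.206 × log₂ 8 = 144.588 + 170.206 × 3 ≈ 655.206 ms.

655.2 ms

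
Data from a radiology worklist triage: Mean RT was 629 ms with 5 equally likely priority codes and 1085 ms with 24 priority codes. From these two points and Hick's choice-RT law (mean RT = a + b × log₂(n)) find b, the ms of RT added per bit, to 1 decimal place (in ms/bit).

201.5 ms/bit

Slope: b = (1085 − 629) / (log₂ 24 − log₂ 5) = 456/2.2630 = 201.499 ms/bit.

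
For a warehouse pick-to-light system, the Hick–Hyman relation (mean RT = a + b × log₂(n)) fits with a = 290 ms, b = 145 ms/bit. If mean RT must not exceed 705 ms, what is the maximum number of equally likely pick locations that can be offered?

7

Set 290 + 145·log₂ n ≤ 705 → log₂ n ≤ (705 − 290)/145 = 2.8621.
So n ≤ 2^2.8621 = 7.271; the largest integer n is 7.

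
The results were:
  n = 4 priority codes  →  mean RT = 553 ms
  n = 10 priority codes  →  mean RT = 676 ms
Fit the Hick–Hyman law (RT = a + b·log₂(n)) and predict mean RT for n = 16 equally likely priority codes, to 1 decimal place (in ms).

739.1 ms

Solve the two-equation system in a and b:
  b = (676 − 553) / (log₂ 10 − log₂ 4) = 123 / (3.3219 − 2) = 93.046 ms/bit
  a = 553 − 93.046 × 2 = 366.908 ms
Then RT(16) = 366.908 + 93.046 × log₂ 16 = 366.908 + 93.046 × 4 ≈ 739.092 ms.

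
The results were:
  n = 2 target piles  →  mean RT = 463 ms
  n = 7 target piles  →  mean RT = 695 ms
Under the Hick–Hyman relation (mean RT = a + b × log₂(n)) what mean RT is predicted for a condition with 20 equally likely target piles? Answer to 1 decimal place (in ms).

Fit slope and intercept:
  b = (695 − 463) / (log₂ 7 − log₂ 2) = 232 / (2.8074 − 1) = 128.364 ms/bit
  a = 463 − 128.364 × 1 = 334.636 ms
Then RT(20) = 334.636 + 128.364 × log₂ 20 = 334.636 + 128.364 × 4.3219 ≈ 889.417 ms.

889.4 ms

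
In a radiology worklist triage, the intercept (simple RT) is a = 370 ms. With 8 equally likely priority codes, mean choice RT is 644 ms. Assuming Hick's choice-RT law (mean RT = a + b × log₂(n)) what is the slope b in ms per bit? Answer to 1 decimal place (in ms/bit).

91.3 ms/bit

8 alternatives carry log₂ 8 = 3 bits; the choice cost is 644 − 370 = 274 ms, so b = 274/3 = 91.333 ms/bit.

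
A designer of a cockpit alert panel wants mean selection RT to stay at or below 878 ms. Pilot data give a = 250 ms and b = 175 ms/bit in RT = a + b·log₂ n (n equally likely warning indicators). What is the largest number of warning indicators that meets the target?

175·log₂ n ≤ 878 − 250 = 628, giving log₂ n ≤ 3.5886 and n ≤ 12.030. The largest whole number is 12.

12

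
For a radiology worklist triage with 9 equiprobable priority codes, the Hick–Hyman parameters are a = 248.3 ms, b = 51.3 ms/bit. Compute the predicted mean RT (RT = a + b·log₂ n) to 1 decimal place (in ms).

log₂(9) = 3.1699 bits, so RT = 248.3 + 51.3 × 3.1699 ≈ 410.917 ms.

410.9 ms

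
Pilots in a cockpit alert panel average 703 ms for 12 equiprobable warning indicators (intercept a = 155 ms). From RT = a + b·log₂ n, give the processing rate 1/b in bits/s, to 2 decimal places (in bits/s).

6.54 bits/s

Choice component = 703 − 155 = 548 ms over log₂(12) = 3.5850 bits.
b = 548 / 3.5850 = 152.861 ms/bit, so 1/b = 6.542 bits/s.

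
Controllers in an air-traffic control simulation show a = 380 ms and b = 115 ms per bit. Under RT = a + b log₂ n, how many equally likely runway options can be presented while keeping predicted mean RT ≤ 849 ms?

Information budget: (849 − 380)/115 = 4.0783 bits, so n ≤ 2^4.0783 = 16.892 → at most 16.

16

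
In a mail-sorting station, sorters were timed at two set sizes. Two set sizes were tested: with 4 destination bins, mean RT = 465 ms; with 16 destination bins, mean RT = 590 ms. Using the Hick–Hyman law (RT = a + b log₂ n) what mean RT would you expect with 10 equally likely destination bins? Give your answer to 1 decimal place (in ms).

With log₂ n on the abscissa the relation is linear; from the two conditions:
  b = (590 − 465) / (log₂ 16 − log₂ 4) = 125 / (4 − 2) = 62.500 ms/bit
  a = 465 − 62.500 × 2 = 340.000 ms
Then RT(10) = 340.000 + 62.500 × log₂ 10 = 340.000 + 62.500 × 3.3219 ≈ 547.621 ms.

547.6 ms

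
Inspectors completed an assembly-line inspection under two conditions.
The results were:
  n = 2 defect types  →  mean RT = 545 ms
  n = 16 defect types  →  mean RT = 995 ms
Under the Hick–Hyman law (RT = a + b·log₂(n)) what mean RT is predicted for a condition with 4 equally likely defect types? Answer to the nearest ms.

695 ms

Fit slope and intercept:
  b = (995 − 545) / (log₂ 16 − log₂ 2) = 450 / (4 − 1) = 150 ms/bit
  a = 545 − 150 × 1 = 395 ms
Then RT(4) = 395 + 150 × log₂ 4 = 395 + 150 × 2 ≈ 695.000 ms.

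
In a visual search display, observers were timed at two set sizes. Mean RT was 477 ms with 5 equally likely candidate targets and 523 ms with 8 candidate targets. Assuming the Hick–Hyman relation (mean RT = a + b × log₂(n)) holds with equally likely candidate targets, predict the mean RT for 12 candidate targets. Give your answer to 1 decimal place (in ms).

562.7 ms

With log₂ n on the abscissa the relation is linear; from the two conditions:
  b = (523 − 477) / (log₂ 8 − log₂ 5) = 46 / (3 − 2.3219) = 67.839 ms/bit
  a = 477 − 67.839 × 2.3219 = 319.482 ms
Then RT(12) = 319.482 + 67.839 × log₂ 12 = 319.482 + 67.839 × 3.5850 ≈ 562.684 ms.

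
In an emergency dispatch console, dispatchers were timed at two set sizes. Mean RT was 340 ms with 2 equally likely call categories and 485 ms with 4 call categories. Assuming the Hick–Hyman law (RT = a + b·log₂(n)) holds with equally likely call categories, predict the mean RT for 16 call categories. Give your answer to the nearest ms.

775 ms

RT is linear in log₂ n, so two points fix the line:
  b = (485 − 340) / (log₂ 4 − log₂ 2) = 145 / (2 − 1) = 145 ms/bit
  a = 340 − 145 × 1 = 195 ms
Then RT(16) = 195 + 145 × log₂ 16 = 195 + 145 × 4 ≈ 775.000 ms.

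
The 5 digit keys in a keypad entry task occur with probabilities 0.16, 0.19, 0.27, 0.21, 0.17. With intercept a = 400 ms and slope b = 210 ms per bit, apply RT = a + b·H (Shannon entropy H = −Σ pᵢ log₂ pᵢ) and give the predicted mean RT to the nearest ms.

882 ms

Entropy contributions −pᵢ log₂ pᵢ: 0.4230, 0.4552, 0.5100, 0.4728, 0.4346; sum H = 2.2957 bits.
RT = a + bH = 400 + 210·2.2957 = 882.09 ms.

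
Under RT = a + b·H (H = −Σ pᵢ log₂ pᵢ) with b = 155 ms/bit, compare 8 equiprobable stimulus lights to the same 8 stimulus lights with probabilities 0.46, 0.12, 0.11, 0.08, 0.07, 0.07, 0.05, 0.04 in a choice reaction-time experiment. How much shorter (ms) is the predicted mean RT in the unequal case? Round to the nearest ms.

The RT saving is b·ΔH. Equiprobable H₀ = log₂(8) = 3.0000 bits; with the given probabilities H = 2.4632 bits.
b·(H₀ − H) = 155 × (3.0000 − 2.4632) = 83.21 ms.

83 ms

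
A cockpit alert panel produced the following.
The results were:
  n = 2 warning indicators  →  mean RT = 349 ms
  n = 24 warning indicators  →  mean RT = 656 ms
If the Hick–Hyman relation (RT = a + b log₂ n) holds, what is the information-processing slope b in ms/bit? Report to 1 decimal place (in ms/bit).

85.6 ms/bit

b = (RT₂ − RT₁)/(log₂ n₂ − log₂ n₁) = (656 − 349)/(4.5850 − 1) = 85.635 ms/bit.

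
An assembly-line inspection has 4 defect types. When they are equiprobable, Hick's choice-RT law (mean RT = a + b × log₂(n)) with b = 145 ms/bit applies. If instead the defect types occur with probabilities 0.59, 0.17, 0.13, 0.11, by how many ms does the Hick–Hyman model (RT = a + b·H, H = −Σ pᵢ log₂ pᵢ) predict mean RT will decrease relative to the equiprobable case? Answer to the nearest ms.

The RT saving is b·ΔH. Equiprobable H₀ = log₂(4) = 2.0000 bits; with the given probabilities H = 1.6166 bits.
b·(H₀ − H) = 145 × (2.0000 − 1.6166) = 55.59 ms.

56 ms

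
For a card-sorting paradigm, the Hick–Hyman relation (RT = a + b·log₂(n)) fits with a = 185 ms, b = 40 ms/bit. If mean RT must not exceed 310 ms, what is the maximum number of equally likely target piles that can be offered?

Information budget: (310 − 185)/40 = 3.1250 bits, so n ≤ 2^3.1250 = 8.724 → at most 8.

8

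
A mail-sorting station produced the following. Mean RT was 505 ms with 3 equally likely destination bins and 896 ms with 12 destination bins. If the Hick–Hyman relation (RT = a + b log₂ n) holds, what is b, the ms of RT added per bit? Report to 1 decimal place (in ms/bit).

Slope: b = (896 − 505) / (log₂ 12 − log₂ 3) = 391/2.0000 = 195.500 ms/bit.

195.5 ms/bit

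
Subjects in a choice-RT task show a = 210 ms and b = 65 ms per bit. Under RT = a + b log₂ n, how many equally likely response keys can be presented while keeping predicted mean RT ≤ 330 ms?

65·log₂ n ≤ 330 − 210 = 120, giving log₂ n ≤ 1.8462 and n ≤ 3.595. The largest whole number is 3.

3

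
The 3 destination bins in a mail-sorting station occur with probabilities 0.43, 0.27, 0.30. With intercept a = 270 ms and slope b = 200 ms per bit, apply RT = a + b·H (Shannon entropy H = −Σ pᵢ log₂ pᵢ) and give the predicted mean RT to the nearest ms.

Entropy contributions −pᵢ log₂ pᵢ: 0.5236, 0.5100, 0.5211; sum H = 1.5547 bits.
RT = a + bH = 270 + 200·1.5547 = 580.94 ms.

581 ms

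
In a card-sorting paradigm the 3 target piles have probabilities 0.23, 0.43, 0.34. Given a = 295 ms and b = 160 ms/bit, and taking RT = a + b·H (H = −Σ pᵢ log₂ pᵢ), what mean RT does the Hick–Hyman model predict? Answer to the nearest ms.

H = 0.23·log₂(1/0.23) + 0.43·log₂(1/0.43) + 0.34·log₂(1/0.34) = 1.5404 bits.
RT = 295 + 160 × 1.5404 = 541.46 ms.

541 ms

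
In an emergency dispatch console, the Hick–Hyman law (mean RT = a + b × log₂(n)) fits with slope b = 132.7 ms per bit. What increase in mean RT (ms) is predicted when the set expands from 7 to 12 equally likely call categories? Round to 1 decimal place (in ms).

ΔRT = (a + b log₂ n₂) − (a + b log₂ n₁) = b·(log₂ n₂ − log₂ n₁).
log₂(12) − log₂(7) = 3.5850 − 2.8074 = 0.7776.
ΔRT = 132.7 × 0.7776 = 103.189 ms.

103.2 ms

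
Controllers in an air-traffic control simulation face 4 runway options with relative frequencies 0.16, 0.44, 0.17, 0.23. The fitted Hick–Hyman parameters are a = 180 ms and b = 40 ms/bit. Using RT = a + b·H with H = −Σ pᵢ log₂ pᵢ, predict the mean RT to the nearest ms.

255 ms

H = 0.16·log₂(1/0.16) + 0.44·log₂(1/0.44) + 0.17·log₂(1/0.17) + 0.23·log₂(1/0.23) = 1.8664 bits.
RT = 180 + 40 × 1.8664 = 254.66 ms.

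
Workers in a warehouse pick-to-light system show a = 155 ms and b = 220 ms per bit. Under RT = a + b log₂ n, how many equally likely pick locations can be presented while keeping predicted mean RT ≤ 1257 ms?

32

Set 155 + 220·log₂ n ≤ 1257 → log₂ n ≤ (1257 − 155)/220 = 5.0091.
So n ≤ 2^5.0091 = 32.202; the largest integer n is 32.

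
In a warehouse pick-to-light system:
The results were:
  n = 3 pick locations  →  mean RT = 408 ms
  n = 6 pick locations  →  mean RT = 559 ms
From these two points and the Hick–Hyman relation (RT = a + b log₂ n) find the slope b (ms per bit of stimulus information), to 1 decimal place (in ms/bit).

151.0 ms/bit

Slope: b = (559 − 408) / (log₂ 6 − log₂ 3) = 151/1.0000 = 151.000 ms/bit.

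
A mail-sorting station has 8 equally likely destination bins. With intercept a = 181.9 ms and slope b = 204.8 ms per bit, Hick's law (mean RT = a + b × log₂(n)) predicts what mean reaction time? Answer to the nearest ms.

log₂(8) = 3 bits, so RT = 181.9 + 204.8 × 3 ≈ 796.300 ms.

796 ms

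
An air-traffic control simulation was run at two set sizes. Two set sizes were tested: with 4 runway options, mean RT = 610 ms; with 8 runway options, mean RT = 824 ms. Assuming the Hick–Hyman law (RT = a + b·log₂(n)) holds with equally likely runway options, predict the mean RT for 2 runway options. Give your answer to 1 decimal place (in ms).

RT is linear in log₂ n, so two points fix the line:
  b = (824 − 610) / (log₂ 8 − log₂ 4) = 214 / (3 − 2) = 214.000 ms/bit
  a = 610 − 214.000 × 2 = 182.000 ms
Then RT(2) = 182.000 + 214.000 × log₂ 2 = 182.000 + 214.000 × 1 ≈ 396.000 ms.

396.0 ms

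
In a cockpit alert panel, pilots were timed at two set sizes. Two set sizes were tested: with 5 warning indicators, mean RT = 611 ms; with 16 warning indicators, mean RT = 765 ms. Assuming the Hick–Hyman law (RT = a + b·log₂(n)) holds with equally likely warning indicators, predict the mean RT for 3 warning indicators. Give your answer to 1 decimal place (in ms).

With log₂ n on the abscissa the relation is linear; from the two conditions:
  b = (765 − 611) / (log₂ 16 − log₂ 5) = 154 / (4 − 2.3219) = 91.772 ms/bit
  a = 611 − 91.772 × 2.3219 = 397.912 ms
Then RT(3) = 397.912 + 91.772 × log₂ 3 = 397.912 + 91.772 × 1.5850 ≈ 543.367 ms.

543.4 ms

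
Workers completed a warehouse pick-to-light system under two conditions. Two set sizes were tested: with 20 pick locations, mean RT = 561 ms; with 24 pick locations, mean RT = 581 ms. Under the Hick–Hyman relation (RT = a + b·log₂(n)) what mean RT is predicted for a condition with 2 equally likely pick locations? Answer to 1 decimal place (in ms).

308.4 ms

With log₂ n on the abscissa the relation is linear; from the two conditions:
  b = (581 − 561) / (log₂ 24 − log₂ 20) = 20 / (4.5850 − 4.3219) = 76.036 ms/bit
  a = 561 − 76.036 × 4.3219 = 232.379 ms
Then RT(2) = 232.379 + 76.036 × log₂ 2 = 232.379 + 76.036 × 1 ≈ 308.415 ms.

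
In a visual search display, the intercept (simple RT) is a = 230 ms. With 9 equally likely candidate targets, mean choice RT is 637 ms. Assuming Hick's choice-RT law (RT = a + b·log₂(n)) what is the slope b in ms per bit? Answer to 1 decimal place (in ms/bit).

log₂(9) = 3.1699 bits.
b = (RT − a)/log₂ n = (637 − 230) / 3.1699 = 128.394 ms/bit.

128.4 ms/bit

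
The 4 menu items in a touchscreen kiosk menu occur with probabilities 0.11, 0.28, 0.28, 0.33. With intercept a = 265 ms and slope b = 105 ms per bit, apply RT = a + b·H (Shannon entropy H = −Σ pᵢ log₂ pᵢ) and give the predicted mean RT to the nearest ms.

H = 0.11·log₂(1/0.11) + 0.28·log₂(1/0.28) + 0.28·log₂(1/0.28) + 0.33·log₂(1/0.33) = 1.9065 bits.
RT = 265 + 105 × 1.9065 = 465.19 ms.

465 ms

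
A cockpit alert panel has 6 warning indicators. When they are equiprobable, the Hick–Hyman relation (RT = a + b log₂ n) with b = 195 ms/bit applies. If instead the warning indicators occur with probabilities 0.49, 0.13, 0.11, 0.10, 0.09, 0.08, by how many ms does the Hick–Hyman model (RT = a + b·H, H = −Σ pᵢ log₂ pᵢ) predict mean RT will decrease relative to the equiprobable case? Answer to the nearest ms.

80 ms

Equiprobable entropy H₀ = log₂ 6 = 2.5850 bits.
Skewed entropy H = −Σ pᵢ log₂ pᵢ = 2.1736 bits.
ΔRT = b·(H₀ − H) = 195 × 0.4114 = 80.22 ms.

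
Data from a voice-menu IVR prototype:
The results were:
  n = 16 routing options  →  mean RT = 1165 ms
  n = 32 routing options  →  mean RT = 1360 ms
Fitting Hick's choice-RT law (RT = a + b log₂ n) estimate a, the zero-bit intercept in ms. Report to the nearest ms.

385 ms

The slope on a log₂ axis is (1360 − 1165) / (5 − 4) = 195 ms/bit.
a = RT₁ − b·log₂ n₁ = 1165 − 195 × 4 = 385.000 ms.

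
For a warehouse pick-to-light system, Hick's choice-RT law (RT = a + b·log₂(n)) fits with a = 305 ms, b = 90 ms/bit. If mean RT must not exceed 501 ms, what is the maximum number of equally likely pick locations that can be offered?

4

Set 305 + 90·log₂ n ≤ 501 → log₂ n ≤ (501 − 305)/90 = 2.1778.
So n ≤ 2^2.1778 = 4.525; the largest integer n is 4.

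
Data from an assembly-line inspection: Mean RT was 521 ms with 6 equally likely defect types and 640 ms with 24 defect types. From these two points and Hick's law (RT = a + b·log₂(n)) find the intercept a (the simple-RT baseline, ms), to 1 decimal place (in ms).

Slope: b = (640 − 521) / (log₂ 24 − log₂ 6) = 119/2.0000 = 59.500 ms/bit.
a = RT₁ − b·log₂ n₁ = 521 − 59.500 × 2.5850 = 367.195 ms.

367.2 ms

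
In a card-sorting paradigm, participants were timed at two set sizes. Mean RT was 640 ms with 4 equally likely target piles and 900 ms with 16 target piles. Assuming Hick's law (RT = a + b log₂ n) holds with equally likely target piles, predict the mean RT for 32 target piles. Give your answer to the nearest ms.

1030 ms

Fit slope and intercept:
  b = (900 − 640) / (log₂ 16 − log₂ 4) = 260 / (4 − 2) = 130 ms/bit
  a = 640 − 130 × 2 = 380 ms
Then RT(32) = 380 + 130 × log₂ 32 = 380 + 130 × 5 ≈ 1030.000 ms.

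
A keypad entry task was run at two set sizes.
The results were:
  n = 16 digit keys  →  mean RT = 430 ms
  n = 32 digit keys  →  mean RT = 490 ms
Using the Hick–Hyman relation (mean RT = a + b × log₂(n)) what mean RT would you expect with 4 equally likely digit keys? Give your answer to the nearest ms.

310 ms

Solve the two-equation system in a and b:
  b = (490 − 430) / (log₂ 32 − log₂ 16) = 60 / (5 − 4) = 60 ms/bit
  a = 430 − 60 × 4 = 190 ms
Then RT(4) = 190 + 60 × log₂ 4 = 190 + 60 × 2 ≈ 310.000 ms.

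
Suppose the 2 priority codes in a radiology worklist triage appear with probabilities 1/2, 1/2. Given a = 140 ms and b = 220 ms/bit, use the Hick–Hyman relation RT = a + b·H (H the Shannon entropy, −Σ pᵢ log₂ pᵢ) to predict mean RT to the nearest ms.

360 ms

H = −Σ pᵢ log₂ pᵢ = 0.5·1 + 0.5·1 = 1.000 bits.
RT = 140 + 220 × 1.000 = 360.00 ms.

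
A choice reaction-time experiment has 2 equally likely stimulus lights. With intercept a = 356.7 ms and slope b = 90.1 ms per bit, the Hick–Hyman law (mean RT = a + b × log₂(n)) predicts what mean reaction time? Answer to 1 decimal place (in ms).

log₂(2) = 1 bits, so RT = 356.7 + 90.1 × 1 ≈ 446.800 ms.

446.8 ms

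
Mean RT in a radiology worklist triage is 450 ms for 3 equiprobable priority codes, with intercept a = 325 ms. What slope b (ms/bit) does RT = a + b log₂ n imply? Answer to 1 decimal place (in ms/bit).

78.9 ms/bit

3 alternatives carry log₂ 3 = 1.5850 bits; the choice cost is 450 − 325 = 125 ms, so b = 125/1.5850 = 78.866 ms/bit.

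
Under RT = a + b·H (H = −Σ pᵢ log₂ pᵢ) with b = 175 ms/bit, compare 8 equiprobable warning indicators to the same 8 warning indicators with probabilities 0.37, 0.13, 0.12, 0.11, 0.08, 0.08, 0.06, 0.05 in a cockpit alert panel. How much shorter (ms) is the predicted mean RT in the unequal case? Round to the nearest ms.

57 ms

The RT saving is b·ΔH. Equiprobable H₀ = log₂(8) = 3.0000 bits; with the given probabilities H = 2.6734 bits.
b·(H₀ − H) = 175 × (3.0000 − 2.6734) = 57.16 ms.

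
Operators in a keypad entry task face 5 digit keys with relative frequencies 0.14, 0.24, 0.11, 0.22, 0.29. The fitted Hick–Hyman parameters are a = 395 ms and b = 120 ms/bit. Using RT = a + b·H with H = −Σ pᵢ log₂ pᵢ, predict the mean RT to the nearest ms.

664 ms

Entropy contributions −pᵢ log₂ pᵢ: 0.3971, 0.4941, 0.3503, 0.4806, 0.5179; sum H = 2.2400 bits.
RT = a + bH = 395 + 120·2.2400 = 663.80 ms.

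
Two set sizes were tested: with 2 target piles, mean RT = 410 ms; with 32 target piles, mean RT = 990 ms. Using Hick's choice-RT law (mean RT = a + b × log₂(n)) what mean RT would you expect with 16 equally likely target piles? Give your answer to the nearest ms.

Fit slope and intercept:
  b = (990 − 410) / (log₂ 32 − log₂ 2) = 580 / (5 − 1) = 145 ms/bit
  a = 410 − 145 × 1 = 265 ms
Then RT(16) = 265 + 145 × log₂ 16 = 265 + 145 × 4 ≈ 845.000 ms.

845 ms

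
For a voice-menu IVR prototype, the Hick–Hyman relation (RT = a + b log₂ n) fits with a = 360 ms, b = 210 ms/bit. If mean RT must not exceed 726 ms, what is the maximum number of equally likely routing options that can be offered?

3

210·log₂ n ≤ 726 − 360 = 366, giving log₂ n ≤ 1.7429 and n ≤ 3.347. The largest whole number is 3.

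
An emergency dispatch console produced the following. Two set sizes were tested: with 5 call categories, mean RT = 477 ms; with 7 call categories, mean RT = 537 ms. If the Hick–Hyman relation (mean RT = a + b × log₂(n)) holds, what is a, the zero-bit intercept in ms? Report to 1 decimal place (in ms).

190.0 ms

b = (RT₂ − RT₁)/(log₂ n₂ − log₂ n₁) = (537 − 477)/(2.8074 − 2.3219) = 123.603 ms/bit.
a = RT₁ − b·log₂ n₁ = 477 − 123.603 × 2.3219 = 190.004 ms.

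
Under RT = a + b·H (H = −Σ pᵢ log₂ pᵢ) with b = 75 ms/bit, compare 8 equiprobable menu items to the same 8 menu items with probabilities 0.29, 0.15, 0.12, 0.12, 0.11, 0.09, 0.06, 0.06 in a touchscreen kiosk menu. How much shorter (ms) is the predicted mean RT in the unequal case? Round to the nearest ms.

14 ms

Equiprobable entropy H₀ = log₂ 8 = 3.0000 bits.
Skewed entropy H = −Σ pᵢ log₂ pᵢ = 2.8126 bits.
ΔRT = b·(H₀ − H) = 75 × 0.1874 = 14.06 ms.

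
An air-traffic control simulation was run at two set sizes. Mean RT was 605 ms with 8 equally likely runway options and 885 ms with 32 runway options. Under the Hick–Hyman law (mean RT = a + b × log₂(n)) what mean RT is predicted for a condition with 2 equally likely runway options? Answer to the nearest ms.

Solve the two-equation system in a and b:
  b = (885 − 605) / (log₂ 32 − log₂ 8) = 280 / (5 − 3) = 140 ms/bit
  a = 605 − 140 × 3 = 185 ms
Then RT(2) = 185 + 140 × log₂ 2 = 185 + 140 × 1 ≈ 325.000 ms.

325 ms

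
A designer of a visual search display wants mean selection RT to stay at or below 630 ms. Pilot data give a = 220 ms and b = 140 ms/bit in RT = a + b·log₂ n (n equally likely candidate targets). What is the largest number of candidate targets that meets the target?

Set 220 + 140·log₂ n ≤ 630 → log₂ n ≤ (630 − 220)/140 = 2.9286.
So n ≤ 2^2.9286 = 7.614; the largest integer n is 7.

7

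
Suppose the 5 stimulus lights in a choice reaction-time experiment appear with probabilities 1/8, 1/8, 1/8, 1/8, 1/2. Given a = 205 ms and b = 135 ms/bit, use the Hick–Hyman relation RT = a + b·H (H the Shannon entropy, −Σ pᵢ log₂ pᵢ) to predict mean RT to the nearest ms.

475 ms

Each term −pᵢ log₂ pᵢ: 0.125·3 + 0.125·3 + 0.125·3 + 0.125·3 + 0.5·1; summed, H = 2.000 bits.
Mean RT = a + bH = 205 + 135·2.000 = 475.00 ms.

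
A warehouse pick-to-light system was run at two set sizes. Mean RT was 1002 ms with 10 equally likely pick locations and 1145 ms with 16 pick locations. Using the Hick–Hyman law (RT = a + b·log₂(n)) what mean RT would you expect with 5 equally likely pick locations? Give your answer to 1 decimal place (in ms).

RT is linear in log₂ n, so two points fix the line:
  b = (1145 − 1002) / (log₂ 16 − log₂ 10) = 143 / (4 − 3.3219) = 210.892 ms/bit
  a = 1002 − 210.892 × 3.3219 = 301.432 ms
Then RT(5) = 301.432 + 210.892 × log₂ 5 = 301.432 + 210.892 × 2.3219 ≈ 791.108 ms.

791.1 ms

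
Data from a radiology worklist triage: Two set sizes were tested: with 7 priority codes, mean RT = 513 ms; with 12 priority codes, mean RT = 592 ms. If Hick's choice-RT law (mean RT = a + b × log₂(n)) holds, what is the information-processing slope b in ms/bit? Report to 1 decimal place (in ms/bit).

101.6 ms/bit

The slope on a log₂ axis is (592 − 513) / (3.5850 − 2.8074) = 101.594 ms/bit.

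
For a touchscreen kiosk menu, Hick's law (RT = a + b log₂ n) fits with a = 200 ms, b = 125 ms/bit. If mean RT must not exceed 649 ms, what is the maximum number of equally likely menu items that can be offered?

Information budget: (649 − 200)/125 = 3.5920 bits, so n ≤ 2^3.5920 = 12.059 → at most 12.

12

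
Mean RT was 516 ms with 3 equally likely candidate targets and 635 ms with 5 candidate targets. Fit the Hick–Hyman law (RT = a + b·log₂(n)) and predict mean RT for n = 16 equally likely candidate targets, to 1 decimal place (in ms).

Fit slope and intercept:
  b = (635 − 516) / (log₂ 5 − log₂ 3) = 119 / (2.3219 − 1.5850) = 161.473 ms/bit
  a = 516 − 161.473 × 1.5850 = 260.071 ms
Then RT(16) = 260.071 + 161.473 × log₂ 16 = 260.071 + 161.473 × 4 ≈ 905.963 ms.

906.0 ms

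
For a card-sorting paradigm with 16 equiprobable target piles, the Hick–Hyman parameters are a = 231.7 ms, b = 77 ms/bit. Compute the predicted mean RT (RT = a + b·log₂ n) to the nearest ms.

log₂(16) = 4 bits, so RT = 231.7 + 77 × 4 ≈ 539.700 ms.

540 ms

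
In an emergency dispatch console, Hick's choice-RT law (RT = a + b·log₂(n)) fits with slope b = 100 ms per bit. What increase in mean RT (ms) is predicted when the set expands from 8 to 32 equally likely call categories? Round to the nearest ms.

ΔRT = (a + b log₂ n₂) − (a + b log₂ n₁) = b·(log₂ n₂ − log₂ n₁).
log₂(32) − log₂(8) = log₂(32/8) = log₂(4) = 2.
ΔRT = 100 × 2.0000 = 200.000 ms.

200 ms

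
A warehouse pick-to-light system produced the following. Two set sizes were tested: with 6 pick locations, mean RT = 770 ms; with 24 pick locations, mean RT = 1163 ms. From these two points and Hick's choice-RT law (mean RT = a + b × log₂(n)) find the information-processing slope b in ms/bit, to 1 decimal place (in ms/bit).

196.5 ms/bit

b = (RT₂ − RT₁)/(log₂ n₂ − log₂ n₁) = (1163 − 770)/(4.5850 − 2.5850) = 196.500 ms/bit.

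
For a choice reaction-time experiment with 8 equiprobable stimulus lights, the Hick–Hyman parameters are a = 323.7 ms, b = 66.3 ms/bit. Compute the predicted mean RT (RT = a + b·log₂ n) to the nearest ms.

log₂(8) = 3 bits, so RT = 323.7 + 66.3 × 3 ≈ 522.600 ms.

523 ms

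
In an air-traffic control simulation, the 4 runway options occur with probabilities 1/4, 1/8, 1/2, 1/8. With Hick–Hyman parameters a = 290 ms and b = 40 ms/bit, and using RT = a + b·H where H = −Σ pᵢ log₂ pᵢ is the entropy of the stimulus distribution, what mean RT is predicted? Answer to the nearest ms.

360 ms

H = −Σ pᵢ log₂ pᵢ = 0.25·2 + 0.125·3 + 0.5·1 + 0.125·3 = 1.750 bits.
RT = 290 + 40 × 1.750 = 360.00 ms.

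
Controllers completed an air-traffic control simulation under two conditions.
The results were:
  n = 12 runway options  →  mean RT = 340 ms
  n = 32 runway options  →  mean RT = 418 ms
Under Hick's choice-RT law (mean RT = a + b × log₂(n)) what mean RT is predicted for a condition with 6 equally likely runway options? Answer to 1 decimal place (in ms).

284.9 ms

RT is linear in log₂ n, so two points fix the line:
  b = (418 − 340) / (log₂ 32 − log₂ 12) = 78 / (5 − 3.5850) = 55.122 ms/bit
  a = 340 − 55.122 × 3.5850 = 142.389 ms
Then RT(6) = 142.389 + 55.122 × log₂ 6 = 142.389 + 55.122 × 2.5850 ≈ 284.878 ms.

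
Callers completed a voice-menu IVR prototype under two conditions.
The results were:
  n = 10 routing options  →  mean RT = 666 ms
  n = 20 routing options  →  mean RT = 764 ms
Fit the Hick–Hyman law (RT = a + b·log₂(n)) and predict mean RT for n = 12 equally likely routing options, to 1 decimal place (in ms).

691.8 ms

With log₂ n on the abscissa the relation is linear; from the two conditions:
  b = (764 − 666) / (log₂ 20 − log₂ 10) = 98 / (4.3219 − 3.3219) = 98.000 ms/bit
  a = 666 − 98.000 × 3.3219 = 340.451 ms
Then RT(12) = 340.451 + 98.000 × log₂ 12 = 340.451 + 98.000 × 3.5850 ≈ 691.777 ms.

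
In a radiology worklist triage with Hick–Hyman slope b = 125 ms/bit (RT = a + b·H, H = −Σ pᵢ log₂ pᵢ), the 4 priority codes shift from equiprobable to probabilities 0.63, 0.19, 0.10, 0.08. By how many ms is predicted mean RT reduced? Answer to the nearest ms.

The RT saving is b·ΔH. Equiprobable H₀ = log₂(4) = 2.0000 bits; with the given probabilities H = 1.4989 bits.
b·(H₀ − H) = 125 × (2.0000 − 1.4989) = 62.64 ms.

63 ms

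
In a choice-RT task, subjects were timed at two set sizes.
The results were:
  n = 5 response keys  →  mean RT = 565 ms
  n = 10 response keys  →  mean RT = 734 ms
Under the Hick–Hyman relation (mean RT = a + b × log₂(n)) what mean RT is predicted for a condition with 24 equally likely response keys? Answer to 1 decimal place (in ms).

947.5 ms

RT is linear in log₂ n, so two points fix the line:
  b = (734 − 565) / (log₂ 10 − log₂ 5) = 169 / (3.3219 − 2.3219) = 169.000 ms/bit
  a = 565 − 169.000 × 2.3219 = 172.594 ms
Then RT(24) = 172.594 + 169.000 × log₂ 24 = 172.594 + 169.000 × 4.5850 ≈ 947.453 ms.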